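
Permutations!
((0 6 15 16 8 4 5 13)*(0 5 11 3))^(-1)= ((0 6 15 16 8 4 11 3)(5 13))^(-1)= (0 3 11 4 8 16 15 6)(5 13)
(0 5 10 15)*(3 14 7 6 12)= (0 5 10 15)(3 14 7 6 12)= [5, 1, 2, 14, 4, 10, 12, 6, 8, 9, 15, 11, 3, 13, 7, 0]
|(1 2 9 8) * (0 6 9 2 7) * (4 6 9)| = 10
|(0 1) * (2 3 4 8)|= 4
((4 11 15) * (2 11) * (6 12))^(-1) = (2 4 15 11)(6 12)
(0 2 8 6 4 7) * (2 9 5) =(0 9 5 2 8 6 4 7) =[9, 1, 8, 3, 7, 2, 4, 0, 6, 5]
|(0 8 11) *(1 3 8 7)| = |(0 7 1 3 8 11)| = 6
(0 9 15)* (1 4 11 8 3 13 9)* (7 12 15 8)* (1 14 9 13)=[14, 4, 2, 1, 11, 5, 6, 12, 3, 8, 10, 7, 15, 13, 9, 0]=(0 14 9 8 3 1 4 11 7 12 15)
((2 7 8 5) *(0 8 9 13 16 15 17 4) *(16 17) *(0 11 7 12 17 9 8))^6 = (2 8 11 17)(4 12 5 7)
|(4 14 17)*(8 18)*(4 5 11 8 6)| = 8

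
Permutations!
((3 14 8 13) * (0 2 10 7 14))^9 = ((0 2 10 7 14 8 13 3))^9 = (0 2 10 7 14 8 13 3)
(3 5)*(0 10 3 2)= (0 10 3 5 2)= [10, 1, 0, 5, 4, 2, 6, 7, 8, 9, 3]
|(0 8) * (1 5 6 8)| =|(0 1 5 6 8)| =5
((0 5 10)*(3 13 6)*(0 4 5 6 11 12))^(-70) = ((0 6 3 13 11 12)(4 5 10))^(-70) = (0 3 11)(4 10 5)(6 13 12)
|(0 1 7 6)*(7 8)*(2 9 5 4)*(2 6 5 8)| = 9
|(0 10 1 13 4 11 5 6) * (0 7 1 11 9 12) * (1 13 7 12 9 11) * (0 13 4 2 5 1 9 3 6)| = |(0 10 9 3 6 12 13 2 5)(1 7 4 11)| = 36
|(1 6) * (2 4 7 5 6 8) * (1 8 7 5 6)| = 7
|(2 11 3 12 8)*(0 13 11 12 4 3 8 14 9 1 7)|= 10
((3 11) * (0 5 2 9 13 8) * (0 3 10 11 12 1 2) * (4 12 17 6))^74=(1 8 4 9 17)(2 3 12 13 6)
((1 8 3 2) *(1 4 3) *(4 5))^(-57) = (1 8)(2 3 4 5)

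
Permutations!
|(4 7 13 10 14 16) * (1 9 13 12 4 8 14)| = |(1 9 13 10)(4 7 12)(8 14 16)| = 12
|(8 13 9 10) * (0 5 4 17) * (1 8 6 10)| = 4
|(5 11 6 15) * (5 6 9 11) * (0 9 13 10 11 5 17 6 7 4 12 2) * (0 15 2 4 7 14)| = |(0 9 5 17 6 2 15 14)(4 12)(10 11 13)| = 24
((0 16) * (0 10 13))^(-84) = (16)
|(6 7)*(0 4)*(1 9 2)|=|(0 4)(1 9 2)(6 7)|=6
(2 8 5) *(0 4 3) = (0 4 3)(2 8 5) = [4, 1, 8, 0, 3, 2, 6, 7, 5]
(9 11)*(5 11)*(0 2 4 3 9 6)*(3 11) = (0 2 4 11 6)(3 9 5) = [2, 1, 4, 9, 11, 3, 0, 7, 8, 5, 10, 6]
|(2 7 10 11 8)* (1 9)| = 10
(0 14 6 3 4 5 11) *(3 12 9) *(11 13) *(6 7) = (0 14 7 6 12 9 3 4 5 13 11) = [14, 1, 2, 4, 5, 13, 12, 6, 8, 3, 10, 0, 9, 11, 7]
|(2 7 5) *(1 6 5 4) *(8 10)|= |(1 6 5 2 7 4)(8 10)|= 6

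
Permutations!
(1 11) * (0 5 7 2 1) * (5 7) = (0 7 2 1 11) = [7, 11, 1, 3, 4, 5, 6, 2, 8, 9, 10, 0]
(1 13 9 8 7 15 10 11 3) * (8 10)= [0, 13, 2, 1, 4, 5, 6, 15, 7, 10, 11, 3, 12, 9, 14, 8]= (1 13 9 10 11 3)(7 15 8)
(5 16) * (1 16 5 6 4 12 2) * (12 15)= (1 16 6 4 15 12 2)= [0, 16, 1, 3, 15, 5, 4, 7, 8, 9, 10, 11, 2, 13, 14, 12, 6]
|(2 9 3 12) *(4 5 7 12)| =|(2 9 3 4 5 7 12)| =7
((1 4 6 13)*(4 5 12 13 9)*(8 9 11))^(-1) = (1 13 12 5)(4 9 8 11 6)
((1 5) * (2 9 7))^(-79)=((1 5)(2 9 7))^(-79)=(1 5)(2 7 9)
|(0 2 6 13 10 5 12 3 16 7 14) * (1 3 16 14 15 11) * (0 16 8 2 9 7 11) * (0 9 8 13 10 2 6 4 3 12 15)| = |(0 8 6 10 5 15 9 7)(1 12 13 2 4 3 14 16 11)| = 72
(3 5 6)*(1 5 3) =(1 5 6) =[0, 5, 2, 3, 4, 6, 1]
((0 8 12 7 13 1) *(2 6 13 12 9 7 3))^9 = (0 1 13 6 2 3 12 7 9 8)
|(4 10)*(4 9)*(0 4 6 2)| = |(0 4 10 9 6 2)| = 6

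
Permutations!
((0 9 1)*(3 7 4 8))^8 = ((0 9 1)(3 7 4 8))^8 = (0 1 9)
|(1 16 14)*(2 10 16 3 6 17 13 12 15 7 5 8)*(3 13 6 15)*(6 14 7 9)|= 18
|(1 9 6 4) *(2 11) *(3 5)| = |(1 9 6 4)(2 11)(3 5)| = 4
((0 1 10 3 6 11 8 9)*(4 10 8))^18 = (0 8)(1 9)(3 4 6 10 11)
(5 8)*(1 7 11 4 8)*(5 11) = [0, 7, 2, 3, 8, 1, 6, 5, 11, 9, 10, 4] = (1 7 5)(4 8 11)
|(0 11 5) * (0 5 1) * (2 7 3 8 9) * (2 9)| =|(0 11 1)(2 7 3 8)| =12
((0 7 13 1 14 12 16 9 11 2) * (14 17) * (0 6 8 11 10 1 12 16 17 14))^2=(0 13 17 7 12)(1 16 10 14 9)(2 8)(6 11)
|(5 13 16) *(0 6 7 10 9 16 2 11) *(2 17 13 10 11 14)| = 4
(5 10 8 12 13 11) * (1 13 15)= [0, 13, 2, 3, 4, 10, 6, 7, 12, 9, 8, 5, 15, 11, 14, 1]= (1 13 11 5 10 8 12 15)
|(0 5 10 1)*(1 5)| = 2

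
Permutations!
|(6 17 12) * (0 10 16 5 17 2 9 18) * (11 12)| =11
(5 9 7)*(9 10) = [0, 1, 2, 3, 4, 10, 6, 5, 8, 7, 9] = (5 10 9 7)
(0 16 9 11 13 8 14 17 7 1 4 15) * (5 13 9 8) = (0 16 8 14 17 7 1 4 15)(5 13)(9 11) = [16, 4, 2, 3, 15, 13, 6, 1, 14, 11, 10, 9, 12, 5, 17, 0, 8, 7]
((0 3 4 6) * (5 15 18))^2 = ((0 3 4 6)(5 15 18))^2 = (0 4)(3 6)(5 18 15)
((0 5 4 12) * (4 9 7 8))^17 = ((0 5 9 7 8 4 12))^17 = (0 7 12 9 4 5 8)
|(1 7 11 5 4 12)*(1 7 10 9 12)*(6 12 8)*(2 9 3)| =|(1 10 3 2 9 8 6 12 7 11 5 4)| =12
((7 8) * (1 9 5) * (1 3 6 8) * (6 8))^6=((1 9 5 3 8 7))^6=(9)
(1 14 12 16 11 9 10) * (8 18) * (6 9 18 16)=(1 14 12 6 9 10)(8 16 11 18)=[0, 14, 2, 3, 4, 5, 9, 7, 16, 10, 1, 18, 6, 13, 12, 15, 11, 17, 8]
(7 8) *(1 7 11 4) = (1 7 8 11 4) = [0, 7, 2, 3, 1, 5, 6, 8, 11, 9, 10, 4]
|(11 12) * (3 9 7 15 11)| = 6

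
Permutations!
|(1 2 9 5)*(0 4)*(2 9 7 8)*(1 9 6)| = 6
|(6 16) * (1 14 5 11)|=4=|(1 14 5 11)(6 16)|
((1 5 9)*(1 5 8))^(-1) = ((1 8)(5 9))^(-1) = (1 8)(5 9)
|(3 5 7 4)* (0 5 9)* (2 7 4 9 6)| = 8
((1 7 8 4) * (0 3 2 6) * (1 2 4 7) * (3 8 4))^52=(0 2 7)(4 8 6)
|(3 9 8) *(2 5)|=|(2 5)(3 9 8)|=6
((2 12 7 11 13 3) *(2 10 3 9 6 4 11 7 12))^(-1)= ((3 10)(4 11 13 9 6))^(-1)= (3 10)(4 6 9 13 11)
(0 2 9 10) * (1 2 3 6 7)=(0 3 6 7 1 2 9 10)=[3, 2, 9, 6, 4, 5, 7, 1, 8, 10, 0]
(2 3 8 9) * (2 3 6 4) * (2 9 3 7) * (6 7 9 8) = (9)(2 7)(3 6 4 8) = [0, 1, 7, 6, 8, 5, 4, 2, 3, 9]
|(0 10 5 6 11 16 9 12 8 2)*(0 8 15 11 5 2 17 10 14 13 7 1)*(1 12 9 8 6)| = 15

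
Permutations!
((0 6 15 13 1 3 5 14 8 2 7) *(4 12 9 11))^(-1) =((0 6 15 13 1 3 5 14 8 2 7)(4 12 9 11))^(-1) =(0 7 2 8 14 5 3 1 13 15 6)(4 11 9 12)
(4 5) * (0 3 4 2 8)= (0 3 4 5 2 8)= [3, 1, 8, 4, 5, 2, 6, 7, 0]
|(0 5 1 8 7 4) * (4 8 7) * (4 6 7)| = |(0 5 1 4)(6 7 8)| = 12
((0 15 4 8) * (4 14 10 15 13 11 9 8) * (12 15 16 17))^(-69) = (0 13 11 9 8)(10 12)(14 17)(15 16)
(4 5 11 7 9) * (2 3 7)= (2 3 7 9 4 5 11)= [0, 1, 3, 7, 5, 11, 6, 9, 8, 4, 10, 2]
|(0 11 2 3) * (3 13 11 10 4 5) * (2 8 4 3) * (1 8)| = 21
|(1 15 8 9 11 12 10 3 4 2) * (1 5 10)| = |(1 15 8 9 11 12)(2 5 10 3 4)| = 30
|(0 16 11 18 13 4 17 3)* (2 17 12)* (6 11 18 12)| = 11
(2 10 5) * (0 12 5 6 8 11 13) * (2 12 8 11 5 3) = (0 8 5 12 3 2 10 6 11 13) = [8, 1, 10, 2, 4, 12, 11, 7, 5, 9, 6, 13, 3, 0]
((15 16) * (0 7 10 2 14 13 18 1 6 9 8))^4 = (0 14 6 7 13 9 10 18 8 2 1)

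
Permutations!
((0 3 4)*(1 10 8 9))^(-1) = (0 4 3)(1 9 8 10)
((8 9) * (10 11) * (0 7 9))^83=((0 7 9 8)(10 11))^83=(0 8 9 7)(10 11)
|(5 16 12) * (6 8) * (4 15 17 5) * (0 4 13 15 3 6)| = |(0 4 3 6 8)(5 16 12 13 15 17)| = 30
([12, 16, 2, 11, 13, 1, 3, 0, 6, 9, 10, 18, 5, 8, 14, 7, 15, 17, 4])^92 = (0 12 5 1 16 15 7)(3 11 18 4 13 8 6)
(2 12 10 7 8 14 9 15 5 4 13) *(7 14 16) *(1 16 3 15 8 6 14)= (1 16 7 6 14 9 8 3 15 5 4 13 2 12 10)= [0, 16, 12, 15, 13, 4, 14, 6, 3, 8, 1, 11, 10, 2, 9, 5, 7]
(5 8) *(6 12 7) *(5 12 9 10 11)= [0, 1, 2, 3, 4, 8, 9, 6, 12, 10, 11, 5, 7]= (5 8 12 7 6 9 10 11)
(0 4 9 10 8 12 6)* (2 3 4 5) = (0 5 2 3 4 9 10 8 12 6) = [5, 1, 3, 4, 9, 2, 0, 7, 12, 10, 8, 11, 6]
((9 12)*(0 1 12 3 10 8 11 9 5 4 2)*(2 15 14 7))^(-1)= (0 2 7 14 15 4 5 12 1)(3 9 11 8 10)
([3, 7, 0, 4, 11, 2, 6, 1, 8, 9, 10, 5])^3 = (0 11)(1 7)(2 4)(3 5)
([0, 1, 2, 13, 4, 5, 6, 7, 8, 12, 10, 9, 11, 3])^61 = [0, 1, 2, 13, 4, 5, 6, 7, 8, 12, 10, 9, 11, 3]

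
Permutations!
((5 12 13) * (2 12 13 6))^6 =(13)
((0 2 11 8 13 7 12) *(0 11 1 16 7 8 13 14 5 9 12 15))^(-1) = (0 15 7 16 1 2)(5 14 8 13 11 12 9)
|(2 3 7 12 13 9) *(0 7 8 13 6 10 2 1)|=|(0 7 12 6 10 2 3 8 13 9 1)|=11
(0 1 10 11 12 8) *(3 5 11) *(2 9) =(0 1 10 3 5 11 12 8)(2 9) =[1, 10, 9, 5, 4, 11, 6, 7, 0, 2, 3, 12, 8]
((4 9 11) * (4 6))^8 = (11)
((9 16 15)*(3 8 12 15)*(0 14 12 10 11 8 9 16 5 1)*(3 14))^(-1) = ((0 3 9 5 1)(8 10 11)(12 15 16 14))^(-1) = (0 1 5 9 3)(8 11 10)(12 14 16 15)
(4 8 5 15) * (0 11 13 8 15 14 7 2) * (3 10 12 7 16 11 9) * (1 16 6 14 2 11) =(0 9 3 10 12 7 11 13 8 5 2)(1 16)(4 15)(6 14) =[9, 16, 0, 10, 15, 2, 14, 11, 5, 3, 12, 13, 7, 8, 6, 4, 1]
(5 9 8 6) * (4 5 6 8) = (4 5 9) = [0, 1, 2, 3, 5, 9, 6, 7, 8, 4]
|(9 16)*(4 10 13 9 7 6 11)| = |(4 10 13 9 16 7 6 11)| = 8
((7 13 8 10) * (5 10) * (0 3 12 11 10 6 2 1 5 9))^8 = ((0 3 12 11 10 7 13 8 9)(1 5 6 2))^8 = (0 9 8 13 7 10 11 12 3)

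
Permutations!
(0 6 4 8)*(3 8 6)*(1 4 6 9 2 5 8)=[3, 4, 5, 1, 9, 8, 6, 7, 0, 2]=(0 3 1 4 9 2 5 8)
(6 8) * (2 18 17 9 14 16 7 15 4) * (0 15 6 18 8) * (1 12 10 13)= (0 15 4 2 8 18 17 9 14 16 7 6)(1 12 10 13)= [15, 12, 8, 3, 2, 5, 0, 6, 18, 14, 13, 11, 10, 1, 16, 4, 7, 9, 17]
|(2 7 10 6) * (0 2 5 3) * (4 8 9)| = |(0 2 7 10 6 5 3)(4 8 9)| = 21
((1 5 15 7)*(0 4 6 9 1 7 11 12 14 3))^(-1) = ((0 4 6 9 1 5 15 11 12 14 3))^(-1) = (0 3 14 12 11 15 5 1 9 6 4)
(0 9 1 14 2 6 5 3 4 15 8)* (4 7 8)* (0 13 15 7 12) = (0 9 1 14 2 6 5 3 12)(4 7 8 13 15) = [9, 14, 6, 12, 7, 3, 5, 8, 13, 1, 10, 11, 0, 15, 2, 4]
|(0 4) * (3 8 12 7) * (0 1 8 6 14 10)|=|(0 4 1 8 12 7 3 6 14 10)|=10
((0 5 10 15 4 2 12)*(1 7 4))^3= ((0 5 10 15 1 7 4 2 12))^3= (0 15 4)(1 2 5)(7 12 10)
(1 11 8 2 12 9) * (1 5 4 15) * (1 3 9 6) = (1 11 8 2 12 6)(3 9 5 4 15) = [0, 11, 12, 9, 15, 4, 1, 7, 2, 5, 10, 8, 6, 13, 14, 3]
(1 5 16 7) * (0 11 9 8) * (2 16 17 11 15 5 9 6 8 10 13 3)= (0 15 5 17 11 6 8)(1 9 10 13 3 2 16 7)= [15, 9, 16, 2, 4, 17, 8, 1, 0, 10, 13, 6, 12, 3, 14, 5, 7, 11]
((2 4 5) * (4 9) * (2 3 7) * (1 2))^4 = (1 5 2 3 9 7 4)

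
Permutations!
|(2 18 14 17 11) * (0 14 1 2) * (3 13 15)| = 12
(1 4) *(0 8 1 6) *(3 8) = [3, 4, 2, 8, 6, 5, 0, 7, 1] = (0 3 8 1 4 6)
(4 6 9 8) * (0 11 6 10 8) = (0 11 6 9)(4 10 8) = [11, 1, 2, 3, 10, 5, 9, 7, 4, 0, 8, 6]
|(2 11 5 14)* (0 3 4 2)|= |(0 3 4 2 11 5 14)|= 7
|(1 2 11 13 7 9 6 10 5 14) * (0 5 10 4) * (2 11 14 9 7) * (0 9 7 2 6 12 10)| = 13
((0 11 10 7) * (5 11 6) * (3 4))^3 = (0 11)(3 4)(5 7)(6 10)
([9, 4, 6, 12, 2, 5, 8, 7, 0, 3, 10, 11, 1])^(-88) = [3, 2, 8, 1, 6, 5, 0, 7, 9, 12, 10, 11, 4]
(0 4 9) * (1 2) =(0 4 9)(1 2) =[4, 2, 1, 3, 9, 5, 6, 7, 8, 0]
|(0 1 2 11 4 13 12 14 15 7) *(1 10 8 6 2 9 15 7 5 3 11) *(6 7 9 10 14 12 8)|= 44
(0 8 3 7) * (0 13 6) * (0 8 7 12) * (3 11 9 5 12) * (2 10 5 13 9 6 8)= (0 7 9 13 8 11 6 2 10 5 12)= [7, 1, 10, 3, 4, 12, 2, 9, 11, 13, 5, 6, 0, 8]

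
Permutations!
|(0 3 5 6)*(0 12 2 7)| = |(0 3 5 6 12 2 7)| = 7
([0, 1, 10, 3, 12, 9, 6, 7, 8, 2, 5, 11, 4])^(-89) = (2 9 5 10)(4 12)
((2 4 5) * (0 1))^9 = (5)(0 1)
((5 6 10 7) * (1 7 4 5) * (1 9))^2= (1 9 7)(4 6)(5 10)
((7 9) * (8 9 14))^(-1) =((7 14 8 9))^(-1) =(7 9 8 14)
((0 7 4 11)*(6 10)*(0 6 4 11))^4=((0 7 11 6 10 4))^4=(0 10 11)(4 6 7)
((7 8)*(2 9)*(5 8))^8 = ((2 9)(5 8 7))^8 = (9)(5 7 8)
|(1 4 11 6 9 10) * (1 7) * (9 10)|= 6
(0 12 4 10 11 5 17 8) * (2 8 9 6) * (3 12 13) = [13, 1, 8, 12, 10, 17, 2, 7, 0, 6, 11, 5, 4, 3, 14, 15, 16, 9] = (0 13 3 12 4 10 11 5 17 9 6 2 8)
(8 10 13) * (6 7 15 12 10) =[0, 1, 2, 3, 4, 5, 7, 15, 6, 9, 13, 11, 10, 8, 14, 12] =(6 7 15 12 10 13 8)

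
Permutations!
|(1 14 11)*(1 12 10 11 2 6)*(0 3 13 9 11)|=28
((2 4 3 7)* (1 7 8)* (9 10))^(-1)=(1 8 3 4 2 7)(9 10)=((1 7 2 4 3 8)(9 10))^(-1)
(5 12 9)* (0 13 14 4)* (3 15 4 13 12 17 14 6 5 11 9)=(0 12 3 15 4)(5 17 14 13 6)(9 11)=[12, 1, 2, 15, 0, 17, 5, 7, 8, 11, 10, 9, 3, 6, 13, 4, 16, 14]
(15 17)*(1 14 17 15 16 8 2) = (1 14 17 16 8 2) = [0, 14, 1, 3, 4, 5, 6, 7, 2, 9, 10, 11, 12, 13, 17, 15, 8, 16]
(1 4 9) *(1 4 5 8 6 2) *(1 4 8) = (1 5)(2 4 9 8 6) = [0, 5, 4, 3, 9, 1, 2, 7, 6, 8]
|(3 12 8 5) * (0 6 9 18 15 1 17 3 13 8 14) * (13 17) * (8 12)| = |(0 6 9 18 15 1 13 12 14)(3 8 5 17)| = 36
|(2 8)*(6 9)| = |(2 8)(6 9)| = 2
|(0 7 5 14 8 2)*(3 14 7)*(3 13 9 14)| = |(0 13 9 14 8 2)(5 7)| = 6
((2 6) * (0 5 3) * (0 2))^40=(6)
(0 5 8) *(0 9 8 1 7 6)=[5, 7, 2, 3, 4, 1, 0, 6, 9, 8]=(0 5 1 7 6)(8 9)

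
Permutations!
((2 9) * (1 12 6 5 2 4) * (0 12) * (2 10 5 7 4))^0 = (12)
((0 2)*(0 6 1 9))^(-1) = ((0 2 6 1 9))^(-1) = (0 9 1 6 2)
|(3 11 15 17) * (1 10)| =4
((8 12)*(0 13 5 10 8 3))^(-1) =(0 3 12 8 10 5 13)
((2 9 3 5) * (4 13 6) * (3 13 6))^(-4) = (2 9 13 3 5)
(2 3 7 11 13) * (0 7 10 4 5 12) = (0 7 11 13 2 3 10 4 5 12) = [7, 1, 3, 10, 5, 12, 6, 11, 8, 9, 4, 13, 0, 2]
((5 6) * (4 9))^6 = (9)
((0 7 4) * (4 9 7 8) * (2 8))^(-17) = ((0 2 8 4)(7 9))^(-17) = (0 4 8 2)(7 9)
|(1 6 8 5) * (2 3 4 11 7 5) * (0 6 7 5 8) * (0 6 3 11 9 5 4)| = 8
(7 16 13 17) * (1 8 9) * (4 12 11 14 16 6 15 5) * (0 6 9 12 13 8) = (0 6 15 5 4 13 17 7 9 1)(8 12 11 14 16) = [6, 0, 2, 3, 13, 4, 15, 9, 12, 1, 10, 14, 11, 17, 16, 5, 8, 7]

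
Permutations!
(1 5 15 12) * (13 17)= [0, 5, 2, 3, 4, 15, 6, 7, 8, 9, 10, 11, 1, 17, 14, 12, 16, 13]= (1 5 15 12)(13 17)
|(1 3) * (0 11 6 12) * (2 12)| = 10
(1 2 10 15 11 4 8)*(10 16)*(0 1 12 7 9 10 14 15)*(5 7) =(0 1 2 16 14 15 11 4 8 12 5 7 9 10) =[1, 2, 16, 3, 8, 7, 6, 9, 12, 10, 0, 4, 5, 13, 15, 11, 14]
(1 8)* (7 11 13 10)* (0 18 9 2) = (0 18 9 2)(1 8)(7 11 13 10) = [18, 8, 0, 3, 4, 5, 6, 11, 1, 2, 7, 13, 12, 10, 14, 15, 16, 17, 9]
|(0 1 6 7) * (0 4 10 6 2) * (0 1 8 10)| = |(0 8 10 6 7 4)(1 2)| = 6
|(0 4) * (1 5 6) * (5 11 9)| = 10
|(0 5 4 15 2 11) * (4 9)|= |(0 5 9 4 15 2 11)|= 7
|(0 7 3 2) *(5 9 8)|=12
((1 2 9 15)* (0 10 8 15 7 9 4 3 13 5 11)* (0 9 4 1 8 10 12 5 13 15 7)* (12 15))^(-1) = (0 9 11 5 12 3 4 7 8 15)(1 2)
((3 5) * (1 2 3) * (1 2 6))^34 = (6)(2 3 5)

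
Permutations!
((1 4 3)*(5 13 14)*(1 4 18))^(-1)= (1 18)(3 4)(5 14 13)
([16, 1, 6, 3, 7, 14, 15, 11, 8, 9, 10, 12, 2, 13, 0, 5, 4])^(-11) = [0, 1, 2, 3, 4, 5, 6, 7, 8, 9, 10, 11, 12, 13, 14, 15, 16]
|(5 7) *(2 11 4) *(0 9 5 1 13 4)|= |(0 9 5 7 1 13 4 2 11)|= 9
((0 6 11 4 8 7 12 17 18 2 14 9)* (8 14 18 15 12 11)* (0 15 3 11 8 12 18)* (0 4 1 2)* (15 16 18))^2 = (0 12 3 1 4 9 18 6 17 11 2 14 16)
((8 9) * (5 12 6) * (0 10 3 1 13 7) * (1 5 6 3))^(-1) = (0 7 13 1 10)(3 12 5)(8 9)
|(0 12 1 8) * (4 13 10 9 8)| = |(0 12 1 4 13 10 9 8)| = 8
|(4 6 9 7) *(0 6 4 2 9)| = |(0 6)(2 9 7)| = 6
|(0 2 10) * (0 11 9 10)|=6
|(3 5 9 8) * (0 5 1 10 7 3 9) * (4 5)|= 12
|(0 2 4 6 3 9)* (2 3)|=|(0 3 9)(2 4 6)|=3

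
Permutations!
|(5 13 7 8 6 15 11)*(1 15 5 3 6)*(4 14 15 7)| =24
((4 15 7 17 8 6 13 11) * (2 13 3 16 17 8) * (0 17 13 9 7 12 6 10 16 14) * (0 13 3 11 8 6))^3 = (0 9 11 12 2 6 15 17 7 4)(3 8)(10 14)(13 16)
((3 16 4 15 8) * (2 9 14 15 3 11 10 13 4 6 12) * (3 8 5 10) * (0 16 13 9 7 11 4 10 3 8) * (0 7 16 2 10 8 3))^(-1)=(0 5 15 14 9 10 12 6 16 2)(3 11 7 4 8 13)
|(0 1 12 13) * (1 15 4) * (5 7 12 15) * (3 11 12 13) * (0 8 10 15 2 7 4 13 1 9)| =|(0 5 4 9)(1 2 7)(3 11 12)(8 10 15 13)| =12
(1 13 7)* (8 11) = (1 13 7)(8 11) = [0, 13, 2, 3, 4, 5, 6, 1, 11, 9, 10, 8, 12, 7]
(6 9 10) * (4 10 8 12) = (4 10 6 9 8 12) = [0, 1, 2, 3, 10, 5, 9, 7, 12, 8, 6, 11, 4]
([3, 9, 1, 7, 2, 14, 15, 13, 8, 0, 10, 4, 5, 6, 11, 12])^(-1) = [9, 2, 4, 0, 11, 12, 13, 3, 8, 1, 10, 14, 15, 7, 5, 6]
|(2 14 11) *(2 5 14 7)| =6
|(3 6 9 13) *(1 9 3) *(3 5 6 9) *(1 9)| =2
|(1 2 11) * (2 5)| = 4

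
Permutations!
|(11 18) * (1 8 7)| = 6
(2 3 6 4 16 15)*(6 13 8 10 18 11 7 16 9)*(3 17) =[0, 1, 17, 13, 9, 5, 4, 16, 10, 6, 18, 7, 12, 8, 14, 2, 15, 3, 11] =(2 17 3 13 8 10 18 11 7 16 15)(4 9 6)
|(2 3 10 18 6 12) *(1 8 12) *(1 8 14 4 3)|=10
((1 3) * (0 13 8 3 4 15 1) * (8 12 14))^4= ((0 13 12 14 8 3)(1 4 15))^4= (0 8 12)(1 4 15)(3 14 13)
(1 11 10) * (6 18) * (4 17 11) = (1 4 17 11 10)(6 18) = [0, 4, 2, 3, 17, 5, 18, 7, 8, 9, 1, 10, 12, 13, 14, 15, 16, 11, 6]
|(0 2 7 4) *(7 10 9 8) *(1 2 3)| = 9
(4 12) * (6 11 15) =(4 12)(6 11 15) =[0, 1, 2, 3, 12, 5, 11, 7, 8, 9, 10, 15, 4, 13, 14, 6]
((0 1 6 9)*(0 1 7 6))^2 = ((0 7 6 9 1))^2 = (0 6 1 7 9)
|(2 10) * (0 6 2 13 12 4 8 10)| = |(0 6 2)(4 8 10 13 12)| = 15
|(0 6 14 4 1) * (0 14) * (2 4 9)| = |(0 6)(1 14 9 2 4)| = 10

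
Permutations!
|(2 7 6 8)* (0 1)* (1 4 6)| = 7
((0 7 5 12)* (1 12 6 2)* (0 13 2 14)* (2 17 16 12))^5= (1 2)(12 13 17 16)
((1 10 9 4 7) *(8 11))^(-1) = (1 7 4 9 10)(8 11)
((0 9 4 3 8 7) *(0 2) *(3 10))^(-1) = (0 2 7 8 3 10 4 9)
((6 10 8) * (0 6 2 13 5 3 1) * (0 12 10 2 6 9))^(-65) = (0 9)(1 5 2 8 12 3 13 6 10)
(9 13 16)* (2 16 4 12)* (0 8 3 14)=(0 8 3 14)(2 16 9 13 4 12)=[8, 1, 16, 14, 12, 5, 6, 7, 3, 13, 10, 11, 2, 4, 0, 15, 9]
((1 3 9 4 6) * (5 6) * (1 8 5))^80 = ((1 3 9 4)(5 6 8))^80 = (9)(5 8 6)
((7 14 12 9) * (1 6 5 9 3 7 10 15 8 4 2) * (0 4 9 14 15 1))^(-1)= ((0 4 2)(1 6 5 14 12 3 7 15 8 9 10))^(-1)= (0 2 4)(1 10 9 8 15 7 3 12 14 5 6)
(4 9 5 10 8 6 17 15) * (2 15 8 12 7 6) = (2 15 4 9 5 10 12 7 6 17 8) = [0, 1, 15, 3, 9, 10, 17, 6, 2, 5, 12, 11, 7, 13, 14, 4, 16, 8]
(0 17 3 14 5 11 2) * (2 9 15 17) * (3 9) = (0 2)(3 14 5 11)(9 15 17) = [2, 1, 0, 14, 4, 11, 6, 7, 8, 15, 10, 3, 12, 13, 5, 17, 16, 9]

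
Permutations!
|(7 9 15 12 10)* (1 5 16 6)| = 20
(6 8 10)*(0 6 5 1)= (0 6 8 10 5 1)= [6, 0, 2, 3, 4, 1, 8, 7, 10, 9, 5]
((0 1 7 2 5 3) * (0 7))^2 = (2 3)(5 7)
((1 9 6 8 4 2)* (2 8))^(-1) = (1 2 6 9)(4 8)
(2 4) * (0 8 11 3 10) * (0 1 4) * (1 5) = (0 8 11 3 10 5 1 4 2) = [8, 4, 0, 10, 2, 1, 6, 7, 11, 9, 5, 3]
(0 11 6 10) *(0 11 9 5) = (0 9 5)(6 10 11) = [9, 1, 2, 3, 4, 0, 10, 7, 8, 5, 11, 6]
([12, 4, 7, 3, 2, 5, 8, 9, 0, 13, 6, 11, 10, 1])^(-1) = [8, 13, 4, 3, 1, 5, 10, 2, 6, 7, 12, 11, 0, 9]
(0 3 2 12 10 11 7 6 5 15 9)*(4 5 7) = (0 3 2 12 10 11 4 5 15 9)(6 7) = [3, 1, 12, 2, 5, 15, 7, 6, 8, 0, 11, 4, 10, 13, 14, 9]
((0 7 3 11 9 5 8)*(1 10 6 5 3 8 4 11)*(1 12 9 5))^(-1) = (0 8 7)(1 6 10)(3 9 12)(4 5 11)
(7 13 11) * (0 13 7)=(0 13 11)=[13, 1, 2, 3, 4, 5, 6, 7, 8, 9, 10, 0, 12, 11]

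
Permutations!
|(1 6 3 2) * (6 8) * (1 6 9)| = |(1 8 9)(2 6 3)| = 3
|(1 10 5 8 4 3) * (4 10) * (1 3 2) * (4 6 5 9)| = 8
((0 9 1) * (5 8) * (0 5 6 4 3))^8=((0 9 1 5 8 6 4 3))^8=(9)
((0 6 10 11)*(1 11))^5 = (11)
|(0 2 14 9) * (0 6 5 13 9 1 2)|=|(1 2 14)(5 13 9 6)|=12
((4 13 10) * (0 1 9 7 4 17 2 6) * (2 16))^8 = (0 16 13 9 6 17 4 1 2 10 7)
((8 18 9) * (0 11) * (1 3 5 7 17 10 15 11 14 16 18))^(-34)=((0 14 16 18 9 8 1 3 5 7 17 10 15 11))^(-34)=(0 5 16 17 9 15 1)(3 14 7 18 10 8 11)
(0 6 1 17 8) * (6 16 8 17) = [16, 6, 2, 3, 4, 5, 1, 7, 0, 9, 10, 11, 12, 13, 14, 15, 8, 17] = (17)(0 16 8)(1 6)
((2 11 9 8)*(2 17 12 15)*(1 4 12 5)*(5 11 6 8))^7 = (1 17 15 5 8 12 9 6 4 11 2)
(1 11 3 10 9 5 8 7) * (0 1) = (0 1 11 3 10 9 5 8 7) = [1, 11, 2, 10, 4, 8, 6, 0, 7, 5, 9, 3]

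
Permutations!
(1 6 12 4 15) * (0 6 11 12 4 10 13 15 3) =(0 6 4 3)(1 11 12 10 13 15) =[6, 11, 2, 0, 3, 5, 4, 7, 8, 9, 13, 12, 10, 15, 14, 1]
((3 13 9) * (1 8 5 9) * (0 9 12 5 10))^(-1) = (0 10 8 1 13 3 9)(5 12)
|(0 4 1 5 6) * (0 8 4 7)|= |(0 7)(1 5 6 8 4)|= 10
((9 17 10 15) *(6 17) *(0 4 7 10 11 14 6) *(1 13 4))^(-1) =(0 9 15 10 7 4 13 1)(6 14 11 17)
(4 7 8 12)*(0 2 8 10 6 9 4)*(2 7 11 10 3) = [7, 1, 8, 2, 11, 5, 9, 3, 12, 4, 6, 10, 0] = (0 7 3 2 8 12)(4 11 10 6 9)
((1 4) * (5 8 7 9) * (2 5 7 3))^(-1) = (1 4)(2 3 8 5)(7 9)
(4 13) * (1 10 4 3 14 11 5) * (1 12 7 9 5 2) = (1 10 4 13 3 14 11 2)(5 12 7 9) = [0, 10, 1, 14, 13, 12, 6, 9, 8, 5, 4, 2, 7, 3, 11]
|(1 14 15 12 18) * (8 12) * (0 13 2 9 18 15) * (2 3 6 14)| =|(0 13 3 6 14)(1 2 9 18)(8 12 15)| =60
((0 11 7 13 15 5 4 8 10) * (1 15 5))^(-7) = ((0 11 7 13 5 4 8 10)(1 15))^(-7) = (0 11 7 13 5 4 8 10)(1 15)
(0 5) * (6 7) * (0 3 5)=(3 5)(6 7)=[0, 1, 2, 5, 4, 3, 7, 6]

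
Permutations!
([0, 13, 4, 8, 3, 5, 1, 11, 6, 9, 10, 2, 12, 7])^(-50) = [0, 2, 6, 13, 1, 5, 11, 3, 7, 9, 10, 8, 12, 4]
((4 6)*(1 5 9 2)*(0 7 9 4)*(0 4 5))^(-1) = (0 1 2 9 7)(4 6)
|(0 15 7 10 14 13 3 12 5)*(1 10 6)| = |(0 15 7 6 1 10 14 13 3 12 5)| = 11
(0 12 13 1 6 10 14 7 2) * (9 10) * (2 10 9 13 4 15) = (0 12 4 15 2)(1 6 13)(7 10 14) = [12, 6, 0, 3, 15, 5, 13, 10, 8, 9, 14, 11, 4, 1, 7, 2]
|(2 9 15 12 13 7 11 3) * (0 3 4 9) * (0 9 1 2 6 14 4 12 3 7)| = 40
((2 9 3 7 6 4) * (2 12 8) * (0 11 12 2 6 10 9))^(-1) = (0 2 4 6 8 12 11)(3 9 10 7)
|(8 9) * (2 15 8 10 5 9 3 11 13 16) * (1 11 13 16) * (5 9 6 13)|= 10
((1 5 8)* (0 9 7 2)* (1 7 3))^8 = ((0 9 3 1 5 8 7 2))^8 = (9)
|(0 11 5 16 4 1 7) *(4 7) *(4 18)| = 15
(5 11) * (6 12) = [0, 1, 2, 3, 4, 11, 12, 7, 8, 9, 10, 5, 6] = (5 11)(6 12)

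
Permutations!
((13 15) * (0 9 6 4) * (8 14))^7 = ((0 9 6 4)(8 14)(13 15))^7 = (0 4 6 9)(8 14)(13 15)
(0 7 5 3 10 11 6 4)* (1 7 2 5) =(0 2 5 3 10 11 6 4)(1 7) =[2, 7, 5, 10, 0, 3, 4, 1, 8, 9, 11, 6]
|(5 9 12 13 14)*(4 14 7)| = 7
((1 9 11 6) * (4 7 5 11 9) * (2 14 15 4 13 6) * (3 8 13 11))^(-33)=((1 11 2 14 15 4 7 5 3 8 13 6))^(-33)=(1 14 7 8)(2 4 3 6)(5 13 11 15)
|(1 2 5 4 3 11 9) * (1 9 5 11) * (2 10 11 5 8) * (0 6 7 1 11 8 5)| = 28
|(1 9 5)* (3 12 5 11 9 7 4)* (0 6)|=|(0 6)(1 7 4 3 12 5)(9 11)|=6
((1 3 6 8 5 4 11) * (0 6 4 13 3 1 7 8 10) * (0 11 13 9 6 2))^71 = ((0 2)(3 4 13)(5 9 6 10 11 7 8))^71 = (0 2)(3 13 4)(5 9 6 10 11 7 8)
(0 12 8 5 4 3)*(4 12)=(0 4 3)(5 12 8)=[4, 1, 2, 0, 3, 12, 6, 7, 5, 9, 10, 11, 8]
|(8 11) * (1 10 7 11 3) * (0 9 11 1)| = 15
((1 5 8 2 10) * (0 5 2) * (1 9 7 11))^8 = ((0 5 8)(1 2 10 9 7 11))^8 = (0 8 5)(1 10 7)(2 9 11)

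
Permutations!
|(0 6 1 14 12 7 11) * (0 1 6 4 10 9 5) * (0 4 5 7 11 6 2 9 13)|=20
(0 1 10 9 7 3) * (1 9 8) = [9, 10, 2, 0, 4, 5, 6, 3, 1, 7, 8] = (0 9 7 3)(1 10 8)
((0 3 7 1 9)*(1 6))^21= (0 6)(1 3)(7 9)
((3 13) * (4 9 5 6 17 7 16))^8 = ((3 13)(4 9 5 6 17 7 16))^8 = (4 9 5 6 17 7 16)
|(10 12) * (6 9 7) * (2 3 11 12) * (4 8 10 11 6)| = 8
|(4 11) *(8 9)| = 2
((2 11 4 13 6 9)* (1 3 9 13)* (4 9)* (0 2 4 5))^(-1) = ((0 2 11 9 4 1 3 5)(6 13))^(-1) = (0 5 3 1 4 9 11 2)(6 13)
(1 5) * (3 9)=[0, 5, 2, 9, 4, 1, 6, 7, 8, 3]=(1 5)(3 9)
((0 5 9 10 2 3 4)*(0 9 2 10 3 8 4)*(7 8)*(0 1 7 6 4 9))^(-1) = ((10)(0 5 2 6 4)(1 7 8 9 3))^(-1) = (10)(0 4 6 2 5)(1 3 9 8 7)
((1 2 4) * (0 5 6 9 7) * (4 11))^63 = (0 9 5 7 6)(1 4 11 2)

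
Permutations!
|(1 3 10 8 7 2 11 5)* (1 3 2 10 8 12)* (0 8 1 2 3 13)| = |(0 8 7 10 12 2 11 5 13)(1 3)| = 18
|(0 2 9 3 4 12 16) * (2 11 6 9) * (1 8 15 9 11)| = |(0 1 8 15 9 3 4 12 16)(6 11)| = 18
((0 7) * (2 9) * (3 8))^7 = (0 7)(2 9)(3 8)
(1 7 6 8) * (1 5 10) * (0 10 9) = (0 10 1 7 6 8 5 9) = [10, 7, 2, 3, 4, 9, 8, 6, 5, 0, 1]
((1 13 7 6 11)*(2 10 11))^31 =(1 6 11 7 10 13 2)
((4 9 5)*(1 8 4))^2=(1 4 5 8 9)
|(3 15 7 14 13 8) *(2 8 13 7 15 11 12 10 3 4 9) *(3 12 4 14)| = 8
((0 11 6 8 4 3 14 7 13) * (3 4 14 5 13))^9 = ((0 11 6 8 14 7 3 5 13))^9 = (14)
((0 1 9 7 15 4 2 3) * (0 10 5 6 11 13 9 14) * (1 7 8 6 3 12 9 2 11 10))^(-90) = (0 2 5 15 9 1 11 6)(3 4 8 14 13 10 7 12)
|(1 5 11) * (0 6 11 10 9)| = 7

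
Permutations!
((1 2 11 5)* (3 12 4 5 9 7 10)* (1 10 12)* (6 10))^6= (1 4 2 5 11 6 9 10 7 3 12)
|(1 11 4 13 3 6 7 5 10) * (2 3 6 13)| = 10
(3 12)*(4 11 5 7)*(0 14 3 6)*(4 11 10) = (0 14 3 12 6)(4 10)(5 7 11) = [14, 1, 2, 12, 10, 7, 0, 11, 8, 9, 4, 5, 6, 13, 3]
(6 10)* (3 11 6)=(3 11 6 10)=[0, 1, 2, 11, 4, 5, 10, 7, 8, 9, 3, 6]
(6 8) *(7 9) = [0, 1, 2, 3, 4, 5, 8, 9, 6, 7] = (6 8)(7 9)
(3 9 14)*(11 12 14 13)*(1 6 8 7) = (1 6 8 7)(3 9 13 11 12 14) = [0, 6, 2, 9, 4, 5, 8, 1, 7, 13, 10, 12, 14, 11, 3]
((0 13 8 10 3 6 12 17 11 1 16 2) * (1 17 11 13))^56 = ((0 1 16 2)(3 6 12 11 17 13 8 10))^56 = (17)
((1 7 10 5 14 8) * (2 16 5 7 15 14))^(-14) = ((1 15 14 8)(2 16 5)(7 10))^(-14) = (1 14)(2 16 5)(8 15)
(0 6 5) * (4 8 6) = (0 4 8 6 5) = [4, 1, 2, 3, 8, 0, 5, 7, 6]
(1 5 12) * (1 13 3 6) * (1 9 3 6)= (1 5 12 13 6 9 3)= [0, 5, 2, 1, 4, 12, 9, 7, 8, 3, 10, 11, 13, 6]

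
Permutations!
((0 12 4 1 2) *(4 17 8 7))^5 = (0 4 17 2 7 12 1 8)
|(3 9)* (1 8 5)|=6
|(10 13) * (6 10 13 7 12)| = |(13)(6 10 7 12)| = 4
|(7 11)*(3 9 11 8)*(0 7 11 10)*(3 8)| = 5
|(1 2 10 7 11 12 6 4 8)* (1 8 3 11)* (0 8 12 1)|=|(0 8 12 6 4 3 11 1 2 10 7)|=11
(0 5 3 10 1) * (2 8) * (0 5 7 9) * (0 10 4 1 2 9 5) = (0 7 5 3 4 1)(2 8 9 10) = [7, 0, 8, 4, 1, 3, 6, 5, 9, 10, 2]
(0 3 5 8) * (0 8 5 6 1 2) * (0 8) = [3, 2, 8, 6, 4, 5, 1, 7, 0] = (0 3 6 1 2 8)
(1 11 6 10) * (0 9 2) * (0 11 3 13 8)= (0 9 2 11 6 10 1 3 13 8)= [9, 3, 11, 13, 4, 5, 10, 7, 0, 2, 1, 6, 12, 8]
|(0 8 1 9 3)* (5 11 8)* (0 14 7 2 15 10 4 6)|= 14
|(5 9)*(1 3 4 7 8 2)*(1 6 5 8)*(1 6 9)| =6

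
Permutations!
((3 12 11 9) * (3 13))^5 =(13)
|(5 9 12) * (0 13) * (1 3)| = 6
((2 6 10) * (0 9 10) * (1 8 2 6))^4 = (10)(1 8 2)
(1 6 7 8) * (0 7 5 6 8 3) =(0 7 3)(1 8)(5 6) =[7, 8, 2, 0, 4, 6, 5, 3, 1]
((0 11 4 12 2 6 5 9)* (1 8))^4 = (0 2)(4 5)(6 11)(9 12) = ((0 11 4 12 2 6 5 9)(1 8))^4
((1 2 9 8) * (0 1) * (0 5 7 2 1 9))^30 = (9)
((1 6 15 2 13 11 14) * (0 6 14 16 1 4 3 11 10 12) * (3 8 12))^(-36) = (0 3 8 13 14 15 16)(1 6 11 12 10 4 2)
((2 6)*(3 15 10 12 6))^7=(2 3 15 10 12 6)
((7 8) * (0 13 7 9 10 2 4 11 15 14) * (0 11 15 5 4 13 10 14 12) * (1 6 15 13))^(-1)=(0 12 15 6 1 2 10)(4 5 11 14 9 8 7 13)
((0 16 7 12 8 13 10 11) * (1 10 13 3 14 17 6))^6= (0 14)(1 12)(3 11)(6 7)(8 10)(16 17)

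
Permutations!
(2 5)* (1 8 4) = (1 8 4)(2 5) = [0, 8, 5, 3, 1, 2, 6, 7, 4]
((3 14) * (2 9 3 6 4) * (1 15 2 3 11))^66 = (1 15 2 9 11)(3 6)(4 14)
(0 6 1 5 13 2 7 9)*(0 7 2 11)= (0 6 1 5 13 11)(7 9)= [6, 5, 2, 3, 4, 13, 1, 9, 8, 7, 10, 0, 12, 11]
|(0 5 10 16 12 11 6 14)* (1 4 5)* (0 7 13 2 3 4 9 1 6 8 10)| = 90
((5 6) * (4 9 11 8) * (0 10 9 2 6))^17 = (0 5 6 2 4 8 11 9 10)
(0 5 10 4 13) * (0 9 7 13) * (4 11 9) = (0 5 10 11 9 7 13 4) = [5, 1, 2, 3, 0, 10, 6, 13, 8, 7, 11, 9, 12, 4]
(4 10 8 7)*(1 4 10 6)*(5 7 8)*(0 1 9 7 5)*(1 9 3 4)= (0 9 7 10)(3 4 6)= [9, 1, 2, 4, 6, 5, 3, 10, 8, 7, 0]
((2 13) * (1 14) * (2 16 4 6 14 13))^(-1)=(1 14 6 4 16 13)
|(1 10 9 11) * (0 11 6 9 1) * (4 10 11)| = |(0 4 10 1 11)(6 9)| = 10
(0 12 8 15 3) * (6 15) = (0 12 8 6 15 3) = [12, 1, 2, 0, 4, 5, 15, 7, 6, 9, 10, 11, 8, 13, 14, 3]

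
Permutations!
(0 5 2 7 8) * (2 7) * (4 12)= [5, 1, 2, 3, 12, 7, 6, 8, 0, 9, 10, 11, 4]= (0 5 7 8)(4 12)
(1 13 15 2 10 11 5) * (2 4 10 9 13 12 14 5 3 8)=[0, 12, 9, 8, 10, 1, 6, 7, 2, 13, 11, 3, 14, 15, 5, 4]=(1 12 14 5)(2 9 13 15 4 10 11 3 8)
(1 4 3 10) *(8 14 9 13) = [0, 4, 2, 10, 3, 5, 6, 7, 14, 13, 1, 11, 12, 8, 9] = (1 4 3 10)(8 14 9 13)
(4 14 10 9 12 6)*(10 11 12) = (4 14 11 12 6)(9 10) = [0, 1, 2, 3, 14, 5, 4, 7, 8, 10, 9, 12, 6, 13, 11]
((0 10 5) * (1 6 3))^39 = ((0 10 5)(1 6 3))^39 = (10)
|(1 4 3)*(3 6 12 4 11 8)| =12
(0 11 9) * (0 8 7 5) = [11, 1, 2, 3, 4, 0, 6, 5, 7, 8, 10, 9] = (0 11 9 8 7 5)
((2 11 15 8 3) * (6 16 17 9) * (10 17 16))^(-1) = (2 3 8 15 11)(6 9 17 10)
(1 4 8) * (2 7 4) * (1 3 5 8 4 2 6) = (1 6)(2 7)(3 5 8) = [0, 6, 7, 5, 4, 8, 1, 2, 3]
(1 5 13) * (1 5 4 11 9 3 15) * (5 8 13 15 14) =(1 4 11 9 3 14 5 15)(8 13) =[0, 4, 2, 14, 11, 15, 6, 7, 13, 3, 10, 9, 12, 8, 5, 1]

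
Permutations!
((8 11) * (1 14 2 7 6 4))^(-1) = (1 4 6 7 2 14)(8 11) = ((1 14 2 7 6 4)(8 11))^(-1)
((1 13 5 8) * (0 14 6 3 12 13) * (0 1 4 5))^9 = (0 3)(6 13)(12 14)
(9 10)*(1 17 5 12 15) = (1 17 5 12 15)(9 10) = [0, 17, 2, 3, 4, 12, 6, 7, 8, 10, 9, 11, 15, 13, 14, 1, 16, 5]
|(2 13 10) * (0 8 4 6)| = |(0 8 4 6)(2 13 10)| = 12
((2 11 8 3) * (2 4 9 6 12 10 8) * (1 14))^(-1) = ((1 14)(2 11)(3 4 9 6 12 10 8))^(-1) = (1 14)(2 11)(3 8 10 12 6 9 4)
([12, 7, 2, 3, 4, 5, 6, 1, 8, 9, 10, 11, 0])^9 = [12, 7, 2, 3, 4, 5, 6, 1, 8, 9, 10, 11, 0]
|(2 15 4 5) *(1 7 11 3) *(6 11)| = |(1 7 6 11 3)(2 15 4 5)| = 20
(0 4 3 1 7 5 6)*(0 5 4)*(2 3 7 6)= (1 6 5 2 3)(4 7)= [0, 6, 3, 1, 7, 2, 5, 4]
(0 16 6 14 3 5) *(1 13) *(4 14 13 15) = (0 16 6 13 1 15 4 14 3 5) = [16, 15, 2, 5, 14, 0, 13, 7, 8, 9, 10, 11, 12, 1, 3, 4, 6]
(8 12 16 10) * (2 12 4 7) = (2 12 16 10 8 4 7) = [0, 1, 12, 3, 7, 5, 6, 2, 4, 9, 8, 11, 16, 13, 14, 15, 10]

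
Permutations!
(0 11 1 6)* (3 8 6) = [11, 3, 2, 8, 4, 5, 0, 7, 6, 9, 10, 1] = (0 11 1 3 8 6)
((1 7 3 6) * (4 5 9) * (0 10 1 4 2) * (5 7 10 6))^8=(10)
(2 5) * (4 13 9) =(2 5)(4 13 9) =[0, 1, 5, 3, 13, 2, 6, 7, 8, 4, 10, 11, 12, 9]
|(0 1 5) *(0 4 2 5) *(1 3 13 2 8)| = 8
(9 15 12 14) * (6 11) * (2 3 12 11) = (2 3 12 14 9 15 11 6) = [0, 1, 3, 12, 4, 5, 2, 7, 8, 15, 10, 6, 14, 13, 9, 11]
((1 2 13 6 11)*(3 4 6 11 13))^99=((1 2 3 4 6 13 11))^99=(1 2 3 4 6 13 11)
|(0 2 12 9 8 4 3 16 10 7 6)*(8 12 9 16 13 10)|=12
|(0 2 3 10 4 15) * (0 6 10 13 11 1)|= 12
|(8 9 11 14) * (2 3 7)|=12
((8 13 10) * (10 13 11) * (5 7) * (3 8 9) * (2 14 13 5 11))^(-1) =(2 8 3 9 10 11 7 5 13 14)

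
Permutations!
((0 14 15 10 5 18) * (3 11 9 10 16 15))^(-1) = ((0 14 3 11 9 10 5 18)(15 16))^(-1) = (0 18 5 10 9 11 3 14)(15 16)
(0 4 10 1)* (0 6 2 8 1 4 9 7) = (0 9 7)(1 6 2 8)(4 10) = [9, 6, 8, 3, 10, 5, 2, 0, 1, 7, 4]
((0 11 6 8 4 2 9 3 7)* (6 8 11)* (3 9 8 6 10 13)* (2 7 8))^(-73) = ((0 10 13 3 8 4 7)(6 11))^(-73) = (0 8 10 4 13 7 3)(6 11)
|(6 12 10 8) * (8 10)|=3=|(6 12 8)|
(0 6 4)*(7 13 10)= [6, 1, 2, 3, 0, 5, 4, 13, 8, 9, 7, 11, 12, 10]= (0 6 4)(7 13 10)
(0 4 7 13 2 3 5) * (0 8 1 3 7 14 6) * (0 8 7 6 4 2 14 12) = (0 2 6 8 1 3 5 7 13 14 4 12) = [2, 3, 6, 5, 12, 7, 8, 13, 1, 9, 10, 11, 0, 14, 4]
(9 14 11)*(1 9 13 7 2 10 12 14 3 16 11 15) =(1 9 3 16 11 13 7 2 10 12 14 15) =[0, 9, 10, 16, 4, 5, 6, 2, 8, 3, 12, 13, 14, 7, 15, 1, 11]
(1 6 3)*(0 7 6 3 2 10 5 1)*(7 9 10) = (0 9 10 5 1 3)(2 7 6) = [9, 3, 7, 0, 4, 1, 2, 6, 8, 10, 5]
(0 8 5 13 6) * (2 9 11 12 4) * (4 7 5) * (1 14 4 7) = (0 8 7 5 13 6)(1 14 4 2 9 11 12) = [8, 14, 9, 3, 2, 13, 0, 5, 7, 11, 10, 12, 1, 6, 4]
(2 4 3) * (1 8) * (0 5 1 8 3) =(8)(0 5 1 3 2 4) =[5, 3, 4, 2, 0, 1, 6, 7, 8]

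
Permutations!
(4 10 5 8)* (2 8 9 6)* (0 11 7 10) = [11, 1, 8, 3, 0, 9, 2, 10, 4, 6, 5, 7] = (0 11 7 10 5 9 6 2 8 4)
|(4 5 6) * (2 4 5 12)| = |(2 4 12)(5 6)| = 6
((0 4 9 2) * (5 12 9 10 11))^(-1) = (0 2 9 12 5 11 10 4)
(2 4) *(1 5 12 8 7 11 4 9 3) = (1 5 12 8 7 11 4 2 9 3) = [0, 5, 9, 1, 2, 12, 6, 11, 7, 3, 10, 4, 8]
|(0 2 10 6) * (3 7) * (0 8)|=10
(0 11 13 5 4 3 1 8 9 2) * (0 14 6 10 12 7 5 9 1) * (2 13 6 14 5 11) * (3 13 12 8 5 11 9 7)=[2, 5, 11, 0, 13, 4, 10, 9, 1, 12, 8, 6, 3, 7, 14]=(14)(0 2 11 6 10 8 1 5 4 13 7 9 12 3)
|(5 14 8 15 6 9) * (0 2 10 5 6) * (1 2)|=|(0 1 2 10 5 14 8 15)(6 9)|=8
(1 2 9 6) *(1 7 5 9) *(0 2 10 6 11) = (0 2 1 10 6 7 5 9 11) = [2, 10, 1, 3, 4, 9, 7, 5, 8, 11, 6, 0]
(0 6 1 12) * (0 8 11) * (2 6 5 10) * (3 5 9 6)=(0 9 6 1 12 8 11)(2 3 5 10)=[9, 12, 3, 5, 4, 10, 1, 7, 11, 6, 2, 0, 8]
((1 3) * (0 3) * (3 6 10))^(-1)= ((0 6 10 3 1))^(-1)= (0 1 3 10 6)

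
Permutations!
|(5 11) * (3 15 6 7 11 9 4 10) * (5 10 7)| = 9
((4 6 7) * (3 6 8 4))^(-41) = ((3 6 7)(4 8))^(-41) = (3 6 7)(4 8)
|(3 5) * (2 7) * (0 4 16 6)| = 4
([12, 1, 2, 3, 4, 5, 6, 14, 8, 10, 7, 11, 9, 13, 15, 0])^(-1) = (0 15 14 7 10 9 12)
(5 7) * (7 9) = (5 9 7) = [0, 1, 2, 3, 4, 9, 6, 5, 8, 7]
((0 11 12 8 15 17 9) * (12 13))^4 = (0 8)(9 12)(11 15)(13 17) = ((0 11 13 12 8 15 17 9))^4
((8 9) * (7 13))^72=((7 13)(8 9))^72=(13)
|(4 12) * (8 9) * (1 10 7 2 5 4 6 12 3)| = 14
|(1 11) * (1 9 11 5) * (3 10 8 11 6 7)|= 14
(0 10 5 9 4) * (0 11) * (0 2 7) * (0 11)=[10, 1, 7, 3, 0, 9, 6, 11, 8, 4, 5, 2]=(0 10 5 9 4)(2 7 11)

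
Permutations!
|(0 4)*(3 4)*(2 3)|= |(0 2 3 4)|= 4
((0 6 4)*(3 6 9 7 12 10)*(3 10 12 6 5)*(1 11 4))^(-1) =(12)(0 4 11 1 6 7 9)(3 5)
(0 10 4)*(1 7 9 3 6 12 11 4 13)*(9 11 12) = (0 10 13 1 7 11 4)(3 6 9) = [10, 7, 2, 6, 0, 5, 9, 11, 8, 3, 13, 4, 12, 1]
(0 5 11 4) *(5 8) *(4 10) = (0 8 5 11 10 4) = [8, 1, 2, 3, 0, 11, 6, 7, 5, 9, 4, 10]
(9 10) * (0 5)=(0 5)(9 10)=[5, 1, 2, 3, 4, 0, 6, 7, 8, 10, 9]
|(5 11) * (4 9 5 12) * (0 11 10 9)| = |(0 11 12 4)(5 10 9)| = 12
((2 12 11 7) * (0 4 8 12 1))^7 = ((0 4 8 12 11 7 2 1))^7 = (0 1 2 7 11 12 8 4)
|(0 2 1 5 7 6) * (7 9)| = 7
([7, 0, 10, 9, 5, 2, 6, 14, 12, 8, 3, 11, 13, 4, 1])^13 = (0 7 14 1)(2 8 5 9 4 3 13 10 12)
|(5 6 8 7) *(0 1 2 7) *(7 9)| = |(0 1 2 9 7 5 6 8)| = 8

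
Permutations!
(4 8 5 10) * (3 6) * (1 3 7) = (1 3 6 7)(4 8 5 10) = [0, 3, 2, 6, 8, 10, 7, 1, 5, 9, 4]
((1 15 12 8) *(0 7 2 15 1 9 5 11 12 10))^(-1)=((0 7 2 15 10)(5 11 12 8 9))^(-1)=(0 10 15 2 7)(5 9 8 12 11)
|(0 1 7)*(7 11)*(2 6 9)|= 12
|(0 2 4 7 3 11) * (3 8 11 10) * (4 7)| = 10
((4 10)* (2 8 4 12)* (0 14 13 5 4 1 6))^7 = (0 2 5 6 12 13 1 10 14 8 4)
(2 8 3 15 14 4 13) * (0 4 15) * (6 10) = (0 4 13 2 8 3)(6 10)(14 15) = [4, 1, 8, 0, 13, 5, 10, 7, 3, 9, 6, 11, 12, 2, 15, 14]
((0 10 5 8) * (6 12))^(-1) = (0 8 5 10)(6 12)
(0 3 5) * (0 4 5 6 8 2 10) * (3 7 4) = [7, 1, 10, 6, 5, 3, 8, 4, 2, 9, 0] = (0 7 4 5 3 6 8 2 10)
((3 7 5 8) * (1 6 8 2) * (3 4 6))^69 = ((1 3 7 5 2)(4 6 8))^69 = (8)(1 2 5 7 3)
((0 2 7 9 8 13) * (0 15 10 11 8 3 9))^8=(0 7 2)(8 10 13 11 15)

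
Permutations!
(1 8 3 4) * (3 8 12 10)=[0, 12, 2, 4, 1, 5, 6, 7, 8, 9, 3, 11, 10]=(1 12 10 3 4)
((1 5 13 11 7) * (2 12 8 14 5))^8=(1 7 11 13 5 14 8 12 2)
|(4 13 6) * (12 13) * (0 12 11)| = |(0 12 13 6 4 11)| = 6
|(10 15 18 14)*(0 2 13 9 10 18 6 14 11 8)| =|(0 2 13 9 10 15 6 14 18 11 8)| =11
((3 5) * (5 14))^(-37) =(3 5 14)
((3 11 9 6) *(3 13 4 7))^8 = ((3 11 9 6 13 4 7))^8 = (3 11 9 6 13 4 7)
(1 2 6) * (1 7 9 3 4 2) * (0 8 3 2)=[8, 1, 6, 4, 0, 5, 7, 9, 3, 2]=(0 8 3 4)(2 6 7 9)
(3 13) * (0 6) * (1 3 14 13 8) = [6, 3, 2, 8, 4, 5, 0, 7, 1, 9, 10, 11, 12, 14, 13] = (0 6)(1 3 8)(13 14)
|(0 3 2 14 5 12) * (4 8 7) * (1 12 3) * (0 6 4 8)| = |(0 1 12 6 4)(2 14 5 3)(7 8)| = 20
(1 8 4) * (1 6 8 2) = (1 2)(4 6 8) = [0, 2, 1, 3, 6, 5, 8, 7, 4]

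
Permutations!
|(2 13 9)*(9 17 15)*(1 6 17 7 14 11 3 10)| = |(1 6 17 15 9 2 13 7 14 11 3 10)| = 12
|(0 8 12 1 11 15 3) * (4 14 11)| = 9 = |(0 8 12 1 4 14 11 15 3)|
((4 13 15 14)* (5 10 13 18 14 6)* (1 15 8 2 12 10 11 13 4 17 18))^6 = ((1 15 6 5 11 13 8 2 12 10 4)(14 17 18))^6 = (18)(1 8 15 2 6 12 5 10 11 4 13)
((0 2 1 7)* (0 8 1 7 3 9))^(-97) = ((0 2 7 8 1 3 9))^(-97) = (0 2 7 8 1 3 9)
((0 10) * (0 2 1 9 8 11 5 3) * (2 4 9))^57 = (0 10 4 9 8 11 5 3)(1 2)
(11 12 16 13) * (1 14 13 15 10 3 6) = (1 14 13 11 12 16 15 10 3 6) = [0, 14, 2, 6, 4, 5, 1, 7, 8, 9, 3, 12, 16, 11, 13, 10, 15]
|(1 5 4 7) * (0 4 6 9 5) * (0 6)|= |(0 4 7 1 6 9 5)|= 7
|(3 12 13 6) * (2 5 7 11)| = 4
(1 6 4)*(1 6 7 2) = (1 7 2)(4 6) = [0, 7, 1, 3, 6, 5, 4, 2]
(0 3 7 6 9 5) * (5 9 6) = (9)(0 3 7 5) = [3, 1, 2, 7, 4, 0, 6, 5, 8, 9]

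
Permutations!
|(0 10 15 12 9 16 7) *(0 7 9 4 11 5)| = 14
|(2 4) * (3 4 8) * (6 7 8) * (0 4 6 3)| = 7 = |(0 4 2 3 6 7 8)|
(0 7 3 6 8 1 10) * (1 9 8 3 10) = (0 7 10)(3 6)(8 9) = [7, 1, 2, 6, 4, 5, 3, 10, 9, 8, 0]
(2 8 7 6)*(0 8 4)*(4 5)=(0 8 7 6 2 5 4)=[8, 1, 5, 3, 0, 4, 2, 6, 7]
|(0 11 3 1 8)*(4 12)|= 10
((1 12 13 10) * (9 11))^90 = ((1 12 13 10)(9 11))^90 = (1 13)(10 12)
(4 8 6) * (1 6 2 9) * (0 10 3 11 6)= (0 10 3 11 6 4 8 2 9 1)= [10, 0, 9, 11, 8, 5, 4, 7, 2, 1, 3, 6]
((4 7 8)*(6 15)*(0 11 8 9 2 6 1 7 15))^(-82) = (0 2 7 15 8)(1 4 11 6 9)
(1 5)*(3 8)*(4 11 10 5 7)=(1 7 4 11 10 5)(3 8)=[0, 7, 2, 8, 11, 1, 6, 4, 3, 9, 5, 10]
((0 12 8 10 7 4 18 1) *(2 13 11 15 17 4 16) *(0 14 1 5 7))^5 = (0 12 8 10)(1 14)(2 4)(5 11)(7 15)(13 18)(16 17)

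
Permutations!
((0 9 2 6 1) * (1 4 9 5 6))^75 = ((0 5 6 4 9 2 1))^75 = (0 2 4 5 1 9 6)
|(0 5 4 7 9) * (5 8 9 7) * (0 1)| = |(0 8 9 1)(4 5)| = 4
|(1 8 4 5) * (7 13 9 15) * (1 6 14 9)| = |(1 8 4 5 6 14 9 15 7 13)| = 10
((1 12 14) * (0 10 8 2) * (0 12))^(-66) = (0 12 10 14 8 1 2)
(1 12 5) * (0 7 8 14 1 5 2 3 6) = (0 7 8 14 1 12 2 3 6) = [7, 12, 3, 6, 4, 5, 0, 8, 14, 9, 10, 11, 2, 13, 1]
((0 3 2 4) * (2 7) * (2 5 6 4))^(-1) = (0 4 6 5 7 3)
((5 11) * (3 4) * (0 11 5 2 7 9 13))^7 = (0 11 2 7 9 13)(3 4)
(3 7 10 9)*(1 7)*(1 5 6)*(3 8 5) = (1 7 10 9 8 5 6) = [0, 7, 2, 3, 4, 6, 1, 10, 5, 8, 9]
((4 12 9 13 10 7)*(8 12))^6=(4 7 10 13 9 12 8)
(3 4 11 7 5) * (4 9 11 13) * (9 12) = (3 12 9 11 7 5)(4 13) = [0, 1, 2, 12, 13, 3, 6, 5, 8, 11, 10, 7, 9, 4]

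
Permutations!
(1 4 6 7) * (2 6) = (1 4 2 6 7) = [0, 4, 6, 3, 2, 5, 7, 1]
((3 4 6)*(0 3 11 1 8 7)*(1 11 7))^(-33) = ((11)(0 3 4 6 7)(1 8))^(-33) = (11)(0 4 7 3 6)(1 8)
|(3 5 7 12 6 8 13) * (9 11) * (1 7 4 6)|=|(1 7 12)(3 5 4 6 8 13)(9 11)|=6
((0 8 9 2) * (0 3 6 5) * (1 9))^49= ((0 8 1 9 2 3 6 5))^49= (0 8 1 9 2 3 6 5)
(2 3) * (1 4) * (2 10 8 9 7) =(1 4)(2 3 10 8 9 7) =[0, 4, 3, 10, 1, 5, 6, 2, 9, 7, 8]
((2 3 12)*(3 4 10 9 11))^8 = ((2 4 10 9 11 3 12))^8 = (2 4 10 9 11 3 12)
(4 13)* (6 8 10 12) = (4 13)(6 8 10 12) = [0, 1, 2, 3, 13, 5, 8, 7, 10, 9, 12, 11, 6, 4]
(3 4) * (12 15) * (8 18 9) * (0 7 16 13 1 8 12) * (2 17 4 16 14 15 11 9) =(0 7 14 15)(1 8 18 2 17 4 3 16 13)(9 12 11) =[7, 8, 17, 16, 3, 5, 6, 14, 18, 12, 10, 9, 11, 1, 15, 0, 13, 4, 2]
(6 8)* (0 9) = [9, 1, 2, 3, 4, 5, 8, 7, 6, 0] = (0 9)(6 8)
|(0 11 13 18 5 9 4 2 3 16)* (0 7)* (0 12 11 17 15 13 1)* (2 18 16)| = |(0 17 15 13 16 7 12 11 1)(2 3)(4 18 5 9)| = 36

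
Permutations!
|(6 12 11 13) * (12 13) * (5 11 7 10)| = 10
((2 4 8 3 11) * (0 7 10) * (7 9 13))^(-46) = (0 10 7 13 9)(2 11 3 8 4)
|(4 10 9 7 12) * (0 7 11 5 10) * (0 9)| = |(0 7 12 4 9 11 5 10)| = 8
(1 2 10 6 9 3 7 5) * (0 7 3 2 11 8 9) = [7, 11, 10, 3, 4, 1, 0, 5, 9, 2, 6, 8] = (0 7 5 1 11 8 9 2 10 6)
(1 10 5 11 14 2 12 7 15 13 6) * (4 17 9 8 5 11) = (1 10 11 14 2 12 7 15 13 6)(4 17 9 8 5) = [0, 10, 12, 3, 17, 4, 1, 15, 5, 8, 11, 14, 7, 6, 2, 13, 16, 9]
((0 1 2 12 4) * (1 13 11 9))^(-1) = ((0 13 11 9 1 2 12 4))^(-1) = (0 4 12 2 1 9 11 13)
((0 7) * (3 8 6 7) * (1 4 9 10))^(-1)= ((0 3 8 6 7)(1 4 9 10))^(-1)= (0 7 6 8 3)(1 10 9 4)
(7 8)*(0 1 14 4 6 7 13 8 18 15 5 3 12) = (0 1 14 4 6 7 18 15 5 3 12)(8 13) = [1, 14, 2, 12, 6, 3, 7, 18, 13, 9, 10, 11, 0, 8, 4, 5, 16, 17, 15]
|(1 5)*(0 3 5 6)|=5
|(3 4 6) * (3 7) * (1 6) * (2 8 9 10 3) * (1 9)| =20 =|(1 6 7 2 8)(3 4 9 10)|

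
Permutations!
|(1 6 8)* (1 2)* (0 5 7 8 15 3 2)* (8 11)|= |(0 5 7 11 8)(1 6 15 3 2)|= 5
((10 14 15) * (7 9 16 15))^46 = ((7 9 16 15 10 14))^46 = (7 10 16)(9 14 15)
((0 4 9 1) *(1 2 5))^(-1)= ((0 4 9 2 5 1))^(-1)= (0 1 5 2 9 4)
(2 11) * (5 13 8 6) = (2 11)(5 13 8 6) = [0, 1, 11, 3, 4, 13, 5, 7, 6, 9, 10, 2, 12, 8]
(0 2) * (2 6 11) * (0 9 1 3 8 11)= [6, 3, 9, 8, 4, 5, 0, 7, 11, 1, 10, 2]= (0 6)(1 3 8 11 2 9)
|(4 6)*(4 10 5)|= 4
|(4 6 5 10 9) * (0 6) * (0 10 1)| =12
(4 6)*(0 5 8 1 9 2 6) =[5, 9, 6, 3, 0, 8, 4, 7, 1, 2] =(0 5 8 1 9 2 6 4)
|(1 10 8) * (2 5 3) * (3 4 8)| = |(1 10 3 2 5 4 8)| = 7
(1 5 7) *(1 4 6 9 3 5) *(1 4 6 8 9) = [0, 4, 2, 5, 8, 7, 1, 6, 9, 3] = (1 4 8 9 3 5 7 6)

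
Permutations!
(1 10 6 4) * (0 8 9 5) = (0 8 9 5)(1 10 6 4) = [8, 10, 2, 3, 1, 0, 4, 7, 9, 5, 6]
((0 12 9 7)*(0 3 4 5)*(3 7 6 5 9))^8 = (0 12 3 4 9 6 5)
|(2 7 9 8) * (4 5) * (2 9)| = |(2 7)(4 5)(8 9)| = 2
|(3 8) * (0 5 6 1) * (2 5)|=10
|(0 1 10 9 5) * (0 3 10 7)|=|(0 1 7)(3 10 9 5)|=12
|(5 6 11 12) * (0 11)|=|(0 11 12 5 6)|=5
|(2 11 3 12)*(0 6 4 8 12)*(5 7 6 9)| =|(0 9 5 7 6 4 8 12 2 11 3)| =11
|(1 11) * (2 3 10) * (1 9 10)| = |(1 11 9 10 2 3)| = 6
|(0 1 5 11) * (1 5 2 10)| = |(0 5 11)(1 2 10)| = 3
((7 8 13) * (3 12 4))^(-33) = (13) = ((3 12 4)(7 8 13))^(-33)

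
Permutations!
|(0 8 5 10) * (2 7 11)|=12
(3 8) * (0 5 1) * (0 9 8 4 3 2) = (0 5 1 9 8 2)(3 4) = [5, 9, 0, 4, 3, 1, 6, 7, 2, 8]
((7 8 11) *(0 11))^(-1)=((0 11 7 8))^(-1)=(0 8 7 11)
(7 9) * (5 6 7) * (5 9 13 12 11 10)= (5 6 7 13 12 11 10)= [0, 1, 2, 3, 4, 6, 7, 13, 8, 9, 5, 10, 11, 12]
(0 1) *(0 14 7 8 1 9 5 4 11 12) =[9, 14, 2, 3, 11, 4, 6, 8, 1, 5, 10, 12, 0, 13, 7] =(0 9 5 4 11 12)(1 14 7 8)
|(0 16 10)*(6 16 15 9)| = |(0 15 9 6 16 10)| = 6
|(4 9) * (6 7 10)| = 6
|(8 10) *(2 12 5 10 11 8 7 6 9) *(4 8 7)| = |(2 12 5 10 4 8 11 7 6 9)| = 10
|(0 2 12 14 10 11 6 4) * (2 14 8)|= |(0 14 10 11 6 4)(2 12 8)|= 6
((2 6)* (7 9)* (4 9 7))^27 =((2 6)(4 9))^27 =(2 6)(4 9)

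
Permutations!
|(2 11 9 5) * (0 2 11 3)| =|(0 2 3)(5 11 9)| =3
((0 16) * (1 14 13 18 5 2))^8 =(1 13 5)(2 14 18) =((0 16)(1 14 13 18 5 2))^8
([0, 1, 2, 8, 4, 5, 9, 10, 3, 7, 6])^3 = (3 8)(6 10 7 9)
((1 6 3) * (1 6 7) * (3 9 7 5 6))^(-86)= (1 7 9 6 5)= ((1 5 6 9 7))^(-86)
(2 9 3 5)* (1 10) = (1 10)(2 9 3 5) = [0, 10, 9, 5, 4, 2, 6, 7, 8, 3, 1]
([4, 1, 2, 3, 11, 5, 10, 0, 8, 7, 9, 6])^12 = [9, 1, 2, 3, 7, 5, 4, 10, 8, 6, 11, 0]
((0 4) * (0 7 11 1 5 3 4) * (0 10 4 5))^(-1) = (0 1 11 7 4 10)(3 5) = ((0 10 4 7 11 1)(3 5))^(-1)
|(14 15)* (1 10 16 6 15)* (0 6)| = 7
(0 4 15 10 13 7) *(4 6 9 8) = [6, 1, 2, 3, 15, 5, 9, 0, 4, 8, 13, 11, 12, 7, 14, 10] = (0 6 9 8 4 15 10 13 7)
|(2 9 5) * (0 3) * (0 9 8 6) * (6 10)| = |(0 3 9 5 2 8 10 6)| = 8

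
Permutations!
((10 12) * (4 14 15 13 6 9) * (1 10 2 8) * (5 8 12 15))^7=(1 14 6 10 5 9 15 8 4 13)(2 12)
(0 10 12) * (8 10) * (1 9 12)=(0 8 10 1 9 12)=[8, 9, 2, 3, 4, 5, 6, 7, 10, 12, 1, 11, 0]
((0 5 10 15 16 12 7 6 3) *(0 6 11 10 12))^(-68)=(0 11)(5 10)(7 16)(12 15)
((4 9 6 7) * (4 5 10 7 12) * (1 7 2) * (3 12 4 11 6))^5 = (3 9 4 6 11 12)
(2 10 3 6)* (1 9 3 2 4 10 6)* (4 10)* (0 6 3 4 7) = [6, 9, 3, 1, 7, 5, 10, 0, 8, 4, 2] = (0 6 10 2 3 1 9 4 7)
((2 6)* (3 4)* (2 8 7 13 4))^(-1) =(2 3 4 13 7 8 6)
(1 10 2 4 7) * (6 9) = (1 10 2 4 7)(6 9) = [0, 10, 4, 3, 7, 5, 9, 1, 8, 6, 2]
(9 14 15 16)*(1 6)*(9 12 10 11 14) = (1 6)(10 11 14 15 16 12) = [0, 6, 2, 3, 4, 5, 1, 7, 8, 9, 11, 14, 10, 13, 15, 16, 12]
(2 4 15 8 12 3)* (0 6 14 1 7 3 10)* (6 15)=(0 15 8 12 10)(1 7 3 2 4 6 14)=[15, 7, 4, 2, 6, 5, 14, 3, 12, 9, 0, 11, 10, 13, 1, 8]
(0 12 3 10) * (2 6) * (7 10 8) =(0 12 3 8 7 10)(2 6) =[12, 1, 6, 8, 4, 5, 2, 10, 7, 9, 0, 11, 3]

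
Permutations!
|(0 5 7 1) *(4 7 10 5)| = 4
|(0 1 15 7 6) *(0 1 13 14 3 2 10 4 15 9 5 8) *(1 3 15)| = 14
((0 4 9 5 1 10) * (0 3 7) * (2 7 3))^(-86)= (0 9 1 2)(4 5 10 7)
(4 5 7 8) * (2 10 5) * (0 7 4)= (0 7 8)(2 10 5 4)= [7, 1, 10, 3, 2, 4, 6, 8, 0, 9, 5]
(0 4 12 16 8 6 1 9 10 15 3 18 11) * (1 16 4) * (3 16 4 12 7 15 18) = (0 1 9 10 18 11)(4 7 15 16 8 6) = [1, 9, 2, 3, 7, 5, 4, 15, 6, 10, 18, 0, 12, 13, 14, 16, 8, 17, 11]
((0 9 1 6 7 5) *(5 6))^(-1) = (0 5 1 9)(6 7)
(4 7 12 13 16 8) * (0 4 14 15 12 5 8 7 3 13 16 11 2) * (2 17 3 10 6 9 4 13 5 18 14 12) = [13, 1, 0, 5, 10, 8, 9, 18, 12, 4, 6, 17, 16, 11, 15, 2, 7, 3, 14] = (0 13 11 17 3 5 8 12 16 7 18 14 15 2)(4 10 6 9)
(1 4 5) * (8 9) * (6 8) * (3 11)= [0, 4, 2, 11, 5, 1, 8, 7, 9, 6, 10, 3]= (1 4 5)(3 11)(6 8 9)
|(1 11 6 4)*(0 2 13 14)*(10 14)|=|(0 2 13 10 14)(1 11 6 4)|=20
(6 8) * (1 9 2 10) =[0, 9, 10, 3, 4, 5, 8, 7, 6, 2, 1] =(1 9 2 10)(6 8)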